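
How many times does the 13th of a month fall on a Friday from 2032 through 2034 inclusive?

Friday-the-13ths by year:
2032: Feb, Aug
2033: May
2034: Jan, Oct

5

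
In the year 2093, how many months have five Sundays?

A month has five Sundays exactly when Sunday falls within its first (length − 28) days.
Jan: 31 days, starts Thu → 5 of Thu, Fri, Sat
Feb: 28 days, starts Sun → 5 of (none)
Mar: 31 days, starts Sun → 5 of Sun, Mon, Tue ✓
Apr: 30 days, starts Wed → 5 of Wed, Thu
May: 31 days, starts Fri → 5 of Fri, Sat, Sun ✓
Jun: 30 days, starts Mon → 5 of Mon, Tue
Jul: 31 days, starts Wed → 5 of Wed, Thu, Fri
Aug: 31 days, starts Sat → 5 of Sat, Sun, Mon ✓
Sep: 30 days, starts Tue → 5 of Tue, Wed
Oct: 31 days, starts Thu → 5 of Thu, Fri, Sat
Nov: 30 days, starts Sun → 5 of Sun, Mon ✓
Dec: 31 days, starts Tue → 5 of Tue, Wed, Thu
Months with five Sundays: Mar, May, Aug, Nov.

4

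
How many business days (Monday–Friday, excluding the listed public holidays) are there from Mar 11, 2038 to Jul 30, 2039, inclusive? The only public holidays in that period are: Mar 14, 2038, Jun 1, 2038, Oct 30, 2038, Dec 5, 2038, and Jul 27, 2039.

Mar 11, 2038 is a Thursday.
That's 507 days from start to end, counting both.
507 = 7 × 72 + 3, so there are 72 full weeks plus 3 extra days.
Each full week contributes 5 weekdays (Mon–Fri): 72 × 5 = 360.
The 3 extra days are Thu, Fri, Sat — 2 of them qualify.
Total: 360 + 2 = 362.
Holidays: Mar 14, 2038 (Sun); Jun 1, 2038 (Tue); Oct 30, 2038 (Sat); Dec 5, 2038 (Sun); Jul 27, 2039 (Wed).
2 of the 5 holidays fall on weekdays; the rest are weekends and were already excluded.
Business days: 362 − 2 = 360.

360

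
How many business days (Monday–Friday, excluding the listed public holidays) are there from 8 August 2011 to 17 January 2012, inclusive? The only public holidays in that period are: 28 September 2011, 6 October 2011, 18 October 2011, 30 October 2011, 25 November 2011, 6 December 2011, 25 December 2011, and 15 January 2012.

112 business days

8 August 2011 is a Monday.
That's 163 days from start to end, counting both.
163 = 7 × 23 + 2, so there are 23 full weeks plus 2 extra days.
Each full week contributes 5 weekdays (Mon–Fri): 23 × 5 = 115.
The 2 extra days are Monday, Tuesday — 2 of them qualify.
Total: 115 + 2 = 117.
Holidays: 28 September 2011 (Wed); 6 October 2011 (Thu); 18 October 2011 (Tue); 30 October 2011 (Sun); 25 November 2011 (Fri); 6 December 2011 (Tue); 25 December 2011 (Sun); 15 January 2012 (Sun).
5 of the 8 holidays fall on weekdays; the rest are weekends and were already excluded.
Business days: 117 − 5 = 112.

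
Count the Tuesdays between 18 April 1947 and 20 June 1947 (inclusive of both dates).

9

18 April 1947 is a Friday.
The range spans 64 days (inclusive of both endpoints).
64 = 7 × 9 + 1, so there are 9 full weeks plus 1 extra day.
Each full week contributes one Tuesday: 9 so far.
The 1 extra day is Friday — none qualify.
Total: 9 + 0 = 9.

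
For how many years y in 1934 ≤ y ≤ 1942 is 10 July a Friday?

2

Day of week of July 10 in each year:
1934: Tue, 1935: Wed, 1936: Fri ✓, 1937: Sat, 1938: Sun, 1939: Mon, 1940: Wed, 1941: Thu, 1942: Fri ✓
Fridays: 1936, 1942.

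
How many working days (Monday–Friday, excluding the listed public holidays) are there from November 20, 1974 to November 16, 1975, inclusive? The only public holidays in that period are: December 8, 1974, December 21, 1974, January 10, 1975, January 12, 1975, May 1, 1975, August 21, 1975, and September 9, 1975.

November 20, 1974 is a Wednesday.
From November 20, 1974 to November 16, 1975 is 362 days inclusive.
362 = 7 × 51 + 5, so there are 51 full weeks plus 5 extra days.
Each full week contributes 5 weekdays (Mon–Fri): 51 × 5 = 255.
The 5 extra days are Wed, Thu, Fri, Sat, Sun — 3 of them qualify.
Total: 255 + 3 = 258.
Holidays: December 8, 1974 (Sun); December 21, 1974 (Sat); January 10, 1975 (Fri); January 12, 1975 (Sun); May 1, 1975 (Thu); August 21, 1975 (Thu); September 9, 1975 (Tue).
4 of the 7 holidays fall on weekdays; the rest are weekends and were already excluded.
Business days: 258 − 4 = 254.

254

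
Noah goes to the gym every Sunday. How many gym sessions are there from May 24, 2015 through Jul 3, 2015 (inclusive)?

6

May 24, 2015 is a Sunday.
The range spans 41 days (inclusive of both endpoints).
41 = 7 × 5 + 6, so there are 5 full weeks plus 6 extra days.
Each full week contributes one Sunday: 5 so far.
The 6 extra days are Sunday, Monday, Tuesday, Wednesday, Thursday, Friday — 1 of them qualifies.
Total: 5 + 1 = 6.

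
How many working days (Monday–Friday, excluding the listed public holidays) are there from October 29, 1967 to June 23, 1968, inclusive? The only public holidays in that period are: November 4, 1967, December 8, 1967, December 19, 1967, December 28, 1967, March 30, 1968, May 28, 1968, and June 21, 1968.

165

October 29, 1967 is a Sunday.
From October 29, 1967 to June 23, 1968 is 239 days inclusive.
239 = 7 × 34 + 1, so there are 34 full weeks plus 1 extra day.
Each full week contributes 5 weekdays (Mon–Fri): 34 × 5 = 170.
The 1 extra day is Sunday — none qualify.
Total: 170 + 0 = 170.
Holidays: November 4, 1967 (Sat); December 8, 1967 (Fri); December 19, 1967 (Tue); December 28, 1967 (Thu); March 30, 1968 (Sat); May 28, 1968 (Tue); June 21, 1968 (Fri).
5 of the 7 holidays fall on weekdays; the rest are weekends and were already excluded.
Business days: 170 − 5 = 165.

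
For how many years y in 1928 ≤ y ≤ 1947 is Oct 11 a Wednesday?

Day of week of October 11 in each year:
1928: Thu, 1929: Fri, 1930: Sat, 1931: Sun, 1932: Tue, 1933: Wed ✓, 1934: Thu, 1935: Fri, 1936: Sun, 1937: Mon, 1938: Tue, 1939: Wed ✓, 1940: Fri, 1941: Sat, 1942: Sun, 1943: Mon, 1944: Wed ✓, 1945: Thu, 1946: Fri, 1947: Sat
Wednesdays: 1933, 1939, 1944.

3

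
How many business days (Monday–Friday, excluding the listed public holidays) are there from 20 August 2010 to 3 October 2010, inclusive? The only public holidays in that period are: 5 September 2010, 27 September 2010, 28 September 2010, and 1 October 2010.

20 August 2010 is a Friday.
From 20 August 2010 to 3 October 2010 is 45 days inclusive.
45 = 7 × 6 + 3, so there are 6 full weeks plus 3 extra days.
Each full week contributes 5 weekdays (Mon–Fri): 6 × 5 = 30.
The 3 extra days are Fri, Sat, Sun — 1 of them qualifies.
Total: 30 + 1 = 31.
Holidays: 5 September 2010 (Sun); 27 September 2010 (Mon); 28 September 2010 (Tue); 1 October 2010 (Fri).
3 of the 4 holidays fall on weekdays; the rest are weekends and were already excluded.
Business days: 31 − 3 = 28.

28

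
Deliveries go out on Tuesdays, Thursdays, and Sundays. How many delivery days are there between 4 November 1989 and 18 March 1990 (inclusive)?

4 November 1989 is a Saturday.
The range spans 135 days (inclusive of both endpoints).
135 = 7 × 19 + 2, so there are 19 full weeks plus 2 extra days.
Each full week contributes 3 days from the set (Tue, Thu, Sun): 19 × 3 = 57.
The 2 extra days are Saturday, Sunday — 1 of them qualifies.
Total: 57 + 1 = 58.

58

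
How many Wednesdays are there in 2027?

52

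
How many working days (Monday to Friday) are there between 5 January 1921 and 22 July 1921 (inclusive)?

143 weekdays

5 January 1921 is a Wednesday.
The range spans 199 days (inclusive of both endpoints).
199 = 7 × 28 + 3, so there are 28 full weeks plus 3 extra days.
Each full week contributes 5 weekdays (Mon–Fri): 28 × 5 = 140.
The 3 extra days are Wed, Thu, Fri — 3 of them qualify.
Total: 140 + 3 = 143.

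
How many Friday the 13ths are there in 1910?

1

The 13th falls on a Friday when the month's 13th has weekday Fri.
Jan 13 is Thu; Feb 13 is Sun; Mar 13 is Sun; Apr 13 is Wed; May 13 is Fri ✓; Jun 13 is Mon; Jul 13 is Wed; Aug 13 is Sat; Sep 13 is Tue; Oct 13 is Thu; Nov 13 is Sun; Dec 13 is Tue.
Friday the 13ths: May.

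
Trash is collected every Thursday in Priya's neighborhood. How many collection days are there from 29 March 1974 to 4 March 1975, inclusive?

48

29 March 1974 is a Friday.
From 29 March 1974 to 4 March 1975 is 341 days inclusive.
341 = 7 × 48 + 5, so there are 48 full weeks plus 5 extra days.
Each full week contributes one Thursday: 48 so far.
The 5 extra days are Friday, Saturday, Sunday, Monday, Tuesday — none qualify.
Total: 48 + 0 = 48.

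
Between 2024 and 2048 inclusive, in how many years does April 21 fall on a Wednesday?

3

Day of week of April 21 in each year:
2024: Sun, 2025: Mon, 2026: Tue, 2027: Wed ✓, 2028: Fri, 2029: Sat, 2030: Sun, 2031: Mon, 2032: Wed ✓, 2033: Thu, 2034: Fri, 2035: Sat, 2036: Mon, 2037: Tue, 2038: Wed ✓, 2039: Thu, 2040: Sat, 2041: Sun, 2042: Mon, 2043: Tue, 2044: Thu, 2045: Fri, 2046: Sat, 2047: Sun, 2048: Tue
Wednesdays: 2027, 2032, 2038.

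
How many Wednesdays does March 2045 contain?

5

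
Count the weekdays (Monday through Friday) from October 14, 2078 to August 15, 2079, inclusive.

October 14, 2078 is a Friday.
That's 306 days from start to end, counting both.
306 = 7 × 43 + 5, so there are 43 full weeks plus 5 extra days.
Each full week contributes 5 weekdays (Mon–Fri): 43 × 5 = 215.
The 5 extra days are Friday, Saturday, Sunday, Monday, Tuesday — 3 of them qualify.
Total: 215 + 3 = 218.

218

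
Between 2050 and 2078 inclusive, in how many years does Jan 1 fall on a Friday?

4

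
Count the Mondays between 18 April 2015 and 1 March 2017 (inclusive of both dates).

98 Mondays

18 April 2015 is a Saturday.
From 18 April 2015 to 1 March 2017 is 684 days inclusive.
684 = 7 × 97 + 5, so there are 97 full weeks plus 5 extra days.
Each full week contributes one Monday: 97 so far.
The 5 extra days are Sat, Sun, Mon, Tue, Wed — 1 of them qualifies.
Total: 97 + 1 = 98.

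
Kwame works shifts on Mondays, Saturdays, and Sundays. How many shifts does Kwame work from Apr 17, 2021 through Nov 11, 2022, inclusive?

246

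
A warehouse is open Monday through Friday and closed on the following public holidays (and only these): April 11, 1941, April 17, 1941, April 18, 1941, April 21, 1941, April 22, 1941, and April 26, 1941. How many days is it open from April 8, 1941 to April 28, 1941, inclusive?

10 working days

April 8, 1941 is a Tuesday.
The range spans 21 days (inclusive of both endpoints).
21 = 7 × 3, so the span is exactly 3 full weeks.
Each full week contributes 5 weekdays (Mon–Fri): 3 × 5 = 15.
Holidays: April 11, 1941 (Fri); April 17, 1941 (Thu); April 18, 1941 (Fri); April 21, 1941 (Mon); April 22, 1941 (Tue); April 26, 1941 (Sat).
5 of the 6 holidays fall on weekdays; the rest are weekends and were already excluded.
Business days: 15 − 5 = 10.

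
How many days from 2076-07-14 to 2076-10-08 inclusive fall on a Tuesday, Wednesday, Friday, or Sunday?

50

2076-07-14 is a Tuesday.
From 2076-07-14 to 2076-10-08 is 87 days inclusive.
87 = 7 × 12 + 3, so there are 12 full weeks plus 3 extra days.
Each full week contributes 4 days from the set (Tue, Wed, Fri, Sun): 12 × 4 = 48.
The 3 extra days are Tuesday, Wednesday, Thursday — 2 of them qualify.
Total: 48 + 2 = 50.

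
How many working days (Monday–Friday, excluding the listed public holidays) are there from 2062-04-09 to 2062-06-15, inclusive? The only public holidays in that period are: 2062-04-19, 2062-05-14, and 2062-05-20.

2062-04-09 is a Sunday.
That's 68 days from start to end, counting both.
68 = 7 × 9 + 5, so there are 9 full weeks plus 5 extra days.
Each full week contributes 5 weekdays (Mon–Fri): 9 × 5 = 45.
The 5 extra days are Sunday, Monday, Tuesday, Wednesday, Thursday — 4 of them qualify.
Total: 45 + 4 = 49.
Holidays: 2062-04-19 (Wed); 2062-05-14 (Sun); 2062-05-20 (Sat).
1 of the 3 holidays fall on weekdays; the rest are weekends and were already excluded.
Business days: 49 − 1 = 48.

48 working days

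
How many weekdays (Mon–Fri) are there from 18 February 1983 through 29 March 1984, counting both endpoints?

18 February 1983 is a Friday.
That's 406 days from start to end, counting both.
406 = 7 × 58, so the span is exactly 58 full weeks.
Each full week contributes 5 weekdays (Mon–Fri): 58 × 5 = 290.

290 weekdays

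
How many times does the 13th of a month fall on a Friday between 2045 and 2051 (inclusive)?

12

Friday-the-13ths by year:
2045: Jan, Oct
2046: Apr, Jul
2047: Sep, Dec
2048: Mar, Nov
2049: Aug
2050: May
2051: Jan, Oct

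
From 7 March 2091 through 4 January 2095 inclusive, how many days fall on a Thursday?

7 March 2091 is a Wednesday.
From 7 March 2091 to 4 January 2095 is 1400 days inclusive.
1400 = 7 × 200, so the span is exactly 200 full weeks.
Each full week contributes one Thursday: 200 so far.

200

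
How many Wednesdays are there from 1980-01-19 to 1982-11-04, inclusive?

146

1980-01-19 is a Saturday.
From 1980-01-19 to 1982-11-04 is 1021 days inclusive.
1021 = 7 × 145 + 6, so there are 145 full weeks plus 6 extra days.
Each full week contributes one Wednesday: 145 so far.
The 6 extra days are Saturday, Sunday, Monday, Tuesday, Wednesday, Thursday — 1 of them qualifies.
Total: 145 + 1 = 146.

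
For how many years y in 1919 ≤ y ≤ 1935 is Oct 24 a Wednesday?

3

Day of week of October 24 in each year:
1919: Fri, 1920: Sun, 1921: Mon, 1922: Tue, 1923: Wed ✓, 1924: Fri, 1925: Sat, 1926: Sun, 1927: Mon, 1928: Wed ✓, 1929: Thu, 1930: Fri, 1931: Sat, 1932: Mon, 1933: Tue, 1934: Wed ✓, 1935: Thu
Wednesdays: 1923, 1928, 1934.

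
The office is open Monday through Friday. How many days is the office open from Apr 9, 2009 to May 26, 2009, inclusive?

34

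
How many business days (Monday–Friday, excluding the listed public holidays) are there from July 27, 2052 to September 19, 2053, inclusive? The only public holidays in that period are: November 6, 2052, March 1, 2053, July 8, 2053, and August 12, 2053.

297

July 27, 2052 is a Saturday.
The range spans 420 days (inclusive of both endpoints).
420 = 7 × 60, so the span is exactly 60 full weeks.
Each full week contributes 5 weekdays (Mon–Fri): 60 × 5 = 300.
Holidays: November 6, 2052 (Wed); March 1, 2053 (Sat); July 8, 2053 (Tue); August 12, 2053 (Tue).
3 of the 4 holidays fall on weekdays; the rest are weekends and were already excluded.
Business days: 300 − 3 = 297.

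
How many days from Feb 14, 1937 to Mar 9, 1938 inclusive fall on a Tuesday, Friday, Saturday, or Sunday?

Feb 14, 1937 is a Sunday.
From Feb 14, 1937 to Mar 9, 1938 is 389 days inclusive.
389 = 7 × 55 + 4, so there are 55 full weeks plus 4 extra days.
Each full week contributes 4 days from the set (Tue, Fri, Sat, Sun): 55 × 4 = 220.
The 4 extra days are Sun, Mon, Tue, Wed — 2 of them qualify.
Total: 220 + 2 = 222.

222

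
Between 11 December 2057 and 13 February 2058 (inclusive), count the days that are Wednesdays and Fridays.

19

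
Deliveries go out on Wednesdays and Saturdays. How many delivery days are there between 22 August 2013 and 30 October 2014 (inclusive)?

124

22 August 2013 is a Thursday.
The range spans 435 days (inclusive of both endpoints).
435 = 7 × 62 + 1, so there are 62 full weeks plus 1 extra day.
Each full week contributes 2 days from the set (Wed, Sat): 62 × 2 = 124.
The 1 extra day is Thu — none qualify.
Total: 124 + 0 = 124.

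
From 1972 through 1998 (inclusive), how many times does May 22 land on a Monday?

Day of week of May 22 in each year:
1972: Mon ✓, 1973: Tue, 1974: Wed, 1975: Thu, 1976: Sat, 1977: Sun, 1978: Mon ✓, 1979: Tue, 1980: Thu, 1981: Fri, 1982: Sat, 1983: Sun, 1984: Tue, 1985: Wed, 1986: Thu, 1987: Fri, 1988: Sun, 1989: Mon ✓, 1990: Tue, 1991: Wed, 1992: Fri, 1993: Sat, 1994: Sun, 1995: Mon ✓, 1996: Wed, 1997: Thu, 1998: Fri
Mondays: 1972, 1978, 1989, 1995.

4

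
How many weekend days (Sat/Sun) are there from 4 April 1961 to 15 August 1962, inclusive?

142

4 April 1961 is a Tuesday.
From 4 April 1961 to 15 August 1962 is 499 days inclusive.
499 = 7 × 71 + 2, so there are 71 full weeks plus 2 extra days.
Each full week contributes 2 weekend days (Sat, Sun): 71 × 2 = 142.
The 2 extra days are Tuesday, Wednesday — none qualify.
Total: 142 + 0 = 142.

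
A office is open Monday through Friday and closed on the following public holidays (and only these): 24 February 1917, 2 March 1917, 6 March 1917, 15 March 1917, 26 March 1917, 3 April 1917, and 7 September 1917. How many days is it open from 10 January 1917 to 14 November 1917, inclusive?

10 January 1917 is a Wednesday.
That's 309 days from start to end, counting both.
309 = 7 × 44 + 1, so there are 44 full weeks plus 1 extra day.
Each full week contributes 5 weekdays (Mon–Fri): 44 × 5 = 220.
The 1 extra day is Wed — 1 of them qualifies.
Total: 220 + 1 = 221.
Holidays: 24 February 1917 (Sat); 2 March 1917 (Fri); 6 March 1917 (Tue); 15 March 1917 (Thu); 26 March 1917 (Mon); 3 April 1917 (Tue); 7 September 1917 (Fri).
6 of the 7 holidays fall on weekdays; the rest are weekends and were already excluded.
Business days: 221 − 6 = 215.

215 business days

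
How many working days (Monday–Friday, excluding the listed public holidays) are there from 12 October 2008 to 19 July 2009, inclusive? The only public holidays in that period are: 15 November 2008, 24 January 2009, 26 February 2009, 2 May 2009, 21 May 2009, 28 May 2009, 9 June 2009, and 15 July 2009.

12 October 2008 is a Sunday.
From 12 October 2008 to 19 July 2009 is 281 days inclusive.
281 = 7 × 40 + 1, so there are 40 full weeks plus 1 extra day.
Each full week contributes 5 weekdays (Mon–Fri): 40 × 5 = 200.
The 1 extra day is Sunday — none qualify.
Total: 200 + 0 = 200.
Holidays: 15 November 2008 (Sat); 24 January 2009 (Sat); 26 February 2009 (Thu); 2 May 2009 (Sat); 21 May 2009 (Thu); 28 May 2009 (Thu); 9 June 2009 (Tue); 15 July 2009 (Wed).
5 of the 8 holidays fall on weekdays; the rest are weekends and were already excluded.
Business days: 200 − 5 = 195.

195 working days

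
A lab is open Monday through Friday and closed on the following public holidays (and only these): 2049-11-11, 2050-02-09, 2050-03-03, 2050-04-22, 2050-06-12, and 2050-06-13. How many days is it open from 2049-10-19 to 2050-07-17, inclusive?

2049-10-19 is a Tuesday.
From 2049-10-19 to 2050-07-17 is 272 days inclusive.
272 = 7 × 38 + 6, so there are 38 full weeks plus 6 extra days.
Each full week contributes 5 weekdays (Mon–Fri): 38 × 5 = 190.
The 6 extra days are Tue, Wed, Thu, Fri, Sat, Sun — 4 of them qualify.
Total: 190 + 4 = 194.
Holidays: 2049-11-11 (Thu); 2050-02-09 (Wed); 2050-03-03 (Thu); 2050-04-22 (Fri); 2050-06-12 (Sun); 2050-06-13 (Mon).
5 of the 6 holidays fall on weekdays; the rest are weekends and were already excluded.
Business days: 194 − 5 = 189.

189 business days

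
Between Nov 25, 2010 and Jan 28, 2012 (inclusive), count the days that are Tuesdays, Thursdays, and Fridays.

Nov 25, 2010 is a Thursday.
From Nov 25, 2010 to Jan 28, 2012 is 430 days inclusive.
430 = 7 × 61 + 3, so there are 61 full weeks plus 3 extra days.
Each full week contributes 3 days from the set (Tue, Thu, Fri): 61 × 3 = 183.
The 3 extra days are Thursday, Friday, Saturday — 2 of them qualify.
Total: 183 + 2 = 185.

185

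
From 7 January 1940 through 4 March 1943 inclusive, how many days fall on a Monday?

165

7 January 1940 is a Sunday.
The range spans 1153 days (inclusive of both endpoints).
1153 = 7 × 164 + 5, so there are 164 full weeks plus 5 extra days.
Each full week contributes one Monday: 164 so far.
The 5 extra days are Sunday, Monday, Tuesday, Wednesday, Thursday — 1 of them qualifies.
Total: 164 + 1 = 165.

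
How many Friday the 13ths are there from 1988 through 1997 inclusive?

Friday-the-13ths by year:
1988: May
1989: Jan, Oct
1990: Apr, Jul
1991: Sep, Dec
1992: Mar, Nov
1993: Aug
1994: May
1995: Jan, Oct
1996: Sep, Dec
1997: Jun

16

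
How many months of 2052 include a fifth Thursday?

4

A month has five Thursdays exactly when Thursday falls within its first (length − 28) days.
Jan: 31 days, starts Mon → 5 of Mon, Tue, Wed
Feb: 29 days, starts Thu → 5 of Thu ✓
Mar: 31 days, starts Fri → 5 of Fri, Sat, Sun
Apr: 30 days, starts Mon → 5 of Mon, Tue
May: 31 days, starts Wed → 5 of Wed, Thu, Fri ✓
Jun: 30 days, starts Sat → 5 of Sat, Sun
Jul: 31 days, starts Mon → 5 of Mon, Tue, Wed
Aug: 31 days, starts Thu → 5 of Thu, Fri, Sat ✓
Sep: 30 days, starts Sun → 5 of Sun, Mon
Oct: 31 days, starts Tue → 5 of Tue, Wed, Thu ✓
Nov: 30 days, starts Fri → 5 of Fri, Sat
Dec: 31 days, starts Sun → 5 of Sun, Mon, Tue
Months with five Thursdays: Feb, May, Aug, Oct.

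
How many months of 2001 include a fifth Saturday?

4

A month has five Saturdays exactly when Saturday falls within its first (length − 28) days.
Jan: 31 days, starts Mon → 5 of Mon, Tue, Wed
Feb: 28 days, starts Thu → 5 of (none)
Mar: 31 days, starts Thu → 5 of Thu, Fri, Sat ✓
Apr: 30 days, starts Sun → 5 of Sun, Mon
May: 31 days, starts Tue → 5 of Tue, Wed, Thu
Jun: 30 days, starts Fri → 5 of Fri, Sat ✓
Jul: 31 days, starts Sun → 5 of Sun, Mon, Tue
Aug: 31 days, starts Wed → 5 of Wed, Thu, Fri
Sep: 30 days, starts Sat → 5 of Sat, Sun ✓
Oct: 31 days, starts Mon → 5 of Mon, Tue, Wed
Nov: 30 days, starts Thu → 5 of Thu, Fri
Dec: 31 days, starts Sat → 5 of Sat, Sun, Mon ✓
Months with five Saturdays: Mar, Jun, Sep, Dec.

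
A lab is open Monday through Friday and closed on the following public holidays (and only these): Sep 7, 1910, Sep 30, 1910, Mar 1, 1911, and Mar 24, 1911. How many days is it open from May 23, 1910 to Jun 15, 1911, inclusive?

275 working days

May 23, 1910 is a Monday.
The range spans 389 days (inclusive of both endpoints).
389 = 7 × 55 + 4, so there are 55 full weeks plus 4 extra days.
Each full week contributes 5 weekdays (Mon–Fri): 55 × 5 = 275.
The 4 extra days are Monday, Tuesday, Wednesday, Thursday — 4 of them qualify.
Total: 275 + 4 = 279.
Holidays: Sep 7, 1910 (Wed); Sep 30, 1910 (Fri); Mar 1, 1911 (Wed); Mar 24, 1911 (Fri).
All 4 holidays fall on weekdays, so subtract 4.
Business days: 279 − 4 = 275.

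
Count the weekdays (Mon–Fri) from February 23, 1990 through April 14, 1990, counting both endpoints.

36

February 23, 1990 is a Friday.
That's 51 days from start to end, counting both.
51 = 7 × 7 + 2, so there are 7 full weeks plus 2 extra days.
Each full week contributes 5 weekdays (Mon–Fri): 7 × 5 = 35.
The 2 extra days are Fri, Sat — 1 of them qualifies.
Total: 35 + 1 = 36.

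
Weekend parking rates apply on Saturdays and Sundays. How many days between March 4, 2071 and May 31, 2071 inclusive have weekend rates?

March 4, 2071 is a Wednesday.
That's 89 days from start to end, counting both.
89 = 7 × 12 + 5, so there are 12 full weeks plus 5 extra days.
Each full week contributes 2 weekend days (Sat, Sun): 12 × 2 = 24.
The 5 extra days are Wed, Thu, Fri, Sat, Sun — 2 of them qualify.
Total: 24 + 2 = 26.

26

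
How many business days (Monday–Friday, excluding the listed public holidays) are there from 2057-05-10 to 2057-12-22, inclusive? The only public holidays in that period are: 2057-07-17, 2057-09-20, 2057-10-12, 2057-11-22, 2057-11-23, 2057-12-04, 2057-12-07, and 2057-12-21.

154 business days

2057-05-10 is a Thursday.
The range spans 227 days (inclusive of both endpoints).
227 = 7 × 32 + 3, so there are 32 full weeks plus 3 extra days.
Each full week contributes 5 weekdays (Mon–Fri): 32 × 5 = 160.
The 3 extra days are Thursday, Friday, Saturday — 2 of them qualify.
Total: 160 + 2 = 162.
Holidays: 2057-07-17 (Tue); 2057-09-20 (Thu); 2057-10-12 (Fri); 2057-11-22 (Thu); 2057-11-23 (Fri); 2057-12-04 (Tue); 2057-12-07 (Fri); 2057-12-21 (Fri).
All 8 holidays fall on weekdays, so subtract 8.
Business days: 162 − 8 = 154.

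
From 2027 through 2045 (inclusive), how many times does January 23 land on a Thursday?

2

Day of week of January 23 in each year:
2027: Sat, 2028: Sun, 2029: Tue, 2030: Wed, 2031: Thu ✓, 2032: Fri, 2033: Sun, 2034: Mon, 2035: Tue, 2036: Wed, 2037: Fri, 2038: Sat, 2039: Sun, 2040: Mon, 2041: Wed, 2042: Thu ✓, 2043: Fri, 2044: Sat, 2045: Mon
Thursdays: 2031, 2042.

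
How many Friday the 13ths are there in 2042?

1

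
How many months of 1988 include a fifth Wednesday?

4

A month has five Wednesdays exactly when Wednesday falls within its first (length − 28) days.
Jan: 31 days, starts Fri → 5 of Fri, Sat, Sun
Feb: 29 days, starts Mon → 5 of Mon
Mar: 31 days, starts Tue → 5 of Tue, Wed, Thu ✓
Apr: 30 days, starts Fri → 5 of Fri, Sat
May: 31 days, starts Sun → 5 of Sun, Mon, Tue
Jun: 30 days, starts Wed → 5 of Wed, Thu ✓
Jul: 31 days, starts Fri → 5 of Fri, Sat, Sun
Aug: 31 days, starts Mon → 5 of Mon, Tue, Wed ✓
Sep: 30 days, starts Thu → 5 of Thu, Fri
Oct: 31 days, starts Sat → 5 of Sat, Sun, Mon
Nov: 30 days, starts Tue → 5 of Tue, Wed ✓
Dec: 31 days, starts Thu → 5 of Thu, Fri, Sat
Months with five Wednesdays: Mar, Jun, Aug, Nov.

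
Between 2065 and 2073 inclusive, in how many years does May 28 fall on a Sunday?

1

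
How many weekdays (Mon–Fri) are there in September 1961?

21

1961-09-01 is a Friday.
From 1961-09-01 to 1961-09-30 is 30 days inclusive.
30 = 7 × 4 + 2, so there are 4 full weeks plus 2 extra days.
Each full week contributes 5 weekdays (Mon–Fri): 4 × 5 = 20.
The 2 extra days are Friday, Saturday — 1 of them qualifies.
Total: 20 + 1 = 21.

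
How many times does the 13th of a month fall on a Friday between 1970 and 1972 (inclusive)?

5

Friday-the-13ths by year:
1970: Feb, Mar, Nov
1971: Aug
1972: Oct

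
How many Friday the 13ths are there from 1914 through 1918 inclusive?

Friday-the-13ths by year:
1914: Feb, Mar, Nov
1915: Aug
1916: Oct
1917: Apr, Jul
1918: Sep, Dec

9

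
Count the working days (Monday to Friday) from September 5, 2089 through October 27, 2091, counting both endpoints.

September 5, 2089 is a Monday.
From September 5, 2089 to October 27, 2091 is 783 days inclusive.
783 = 7 × 111 + 6, so there are 111 full weeks plus 6 extra days.
Each full week contributes 5 weekdays (Mon–Fri): 111 × 5 = 555.
The 6 extra days are Mon, Tue, Wed, Thu, Fri, Sat — 5 of them qualify.
Total: 555 + 5 = 560.

560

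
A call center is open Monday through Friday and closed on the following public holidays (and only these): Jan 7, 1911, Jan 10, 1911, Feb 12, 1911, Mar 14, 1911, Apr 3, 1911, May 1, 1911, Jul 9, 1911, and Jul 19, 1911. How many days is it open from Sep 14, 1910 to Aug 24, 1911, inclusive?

242

Sep 14, 1910 is a Wednesday.
From Sep 14, 1910 to Aug 24, 1911 is 345 days inclusive.
345 = 7 × 49 + 2, so there are 49 full weeks plus 2 extra days.
Each full week contributes 5 weekdays (Mon–Fri): 49 × 5 = 245.
The 2 extra days are Wednesday, Thursday — 2 of them qualify.
Total: 245 + 2 = 247.
Holidays: Jan 7, 1911 (Sat); Jan 10, 1911 (Tue); Feb 12, 1911 (Sun); Mar 14, 1911 (Tue); Apr 3, 1911 (Mon); May 1, 1911 (Mon); Jul 9, 1911 (Sun); Jul 19, 1911 (Wed).
5 of the 8 holidays fall on weekdays; the rest are weekends and were already excluded.
Business days: 247 − 5 = 242.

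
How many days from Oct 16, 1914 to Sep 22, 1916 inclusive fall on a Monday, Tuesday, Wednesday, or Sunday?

404

Oct 16, 1914 is a Friday.
From Oct 16, 1914 to Sep 22, 1916 is 708 days inclusive.
708 = 7 × 101 + 1, so there are 101 full weeks plus 1 extra day.
Each full week contributes 4 days from the set (Mon, Tue, Wed, Sun): 101 × 4 = 404.
The 1 extra day is Fri — none qualify.
Total: 404 + 0 = 404.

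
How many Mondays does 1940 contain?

January 1, 1940 is a Monday.
That's 366 days from start to end, counting both.
366 = 7 × 52 + 2, so there are 52 full weeks plus 2 extra days.
Each full week contributes one Monday: 52 so far.
The 2 extra days are Monday, Tuesday — 1 of them qualifies.
Total: 52 + 1 = 53.

53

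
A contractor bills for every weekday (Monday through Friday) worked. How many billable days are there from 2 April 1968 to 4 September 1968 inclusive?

112

2 April 1968 is a Tuesday.
The range spans 156 days (inclusive of both endpoints).
156 = 7 × 22 + 2, so there are 22 full weeks plus 2 extra days.
Each full week contributes 5 weekdays (Mon–Fri): 22 × 5 = 110.
The 2 extra days are Tue, Wed — 2 of them qualify.
Total: 110 + 2 = 112.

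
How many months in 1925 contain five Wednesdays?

4

A month has five Wednesdays exactly when Wednesday falls within its first (length − 28) days.
Jan: 31 days, starts Thu → 5 of Thu, Fri, Sat
Feb: 28 days, starts Sun → 5 of (none)
Mar: 31 days, starts Sun → 5 of Sun, Mon, Tue
Apr: 30 days, starts Wed → 5 of Wed, Thu ✓
May: 31 days, starts Fri → 5 of Fri, Sat, Sun
Jun: 30 days, starts Mon → 5 of Mon, Tue
Jul: 31 days, starts Wed → 5 of Wed, Thu, Fri ✓
Aug: 31 days, starts Sat → 5 of Sat, Sun, Mon
Sep: 30 days, starts Tue → 5 of Tue, Wed ✓
Oct: 31 days, starts Thu → 5 of Thu, Fri, Sat
Nov: 30 days, starts Sun → 5 of Sun, Mon
Dec: 31 days, starts Tue → 5 of Tue, Wed, Thu ✓
Months with five Wednesdays: Apr, Jul, Sep, Dec.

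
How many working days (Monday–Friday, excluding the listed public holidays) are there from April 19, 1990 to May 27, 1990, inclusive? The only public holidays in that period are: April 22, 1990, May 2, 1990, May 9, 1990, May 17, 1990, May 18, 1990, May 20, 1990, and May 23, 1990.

22

April 19, 1990 is a Thursday.
From April 19, 1990 to May 27, 1990 is 39 days inclusive.
39 = 7 × 5 + 4, so there are 5 full weeks plus 4 extra days.
Each full week contributes 5 weekdays (Mon–Fri): 5 × 5 = 25.
The 4 extra days are Thursday, Friday, Saturday, Sunday — 2 of them qualify.
Total: 25 + 2 = 27.
Holidays: April 22, 1990 (Sun); May 2, 1990 (Wed); May 9, 1990 (Wed); May 17, 1990 (Thu); May 18, 1990 (Fri); May 20, 1990 (Sun); May 23, 1990 (Wed).
5 of the 7 holidays fall on weekdays; the rest are weekends and were already excluded.
Business days: 27 − 5 = 22.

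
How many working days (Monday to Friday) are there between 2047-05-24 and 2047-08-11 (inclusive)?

56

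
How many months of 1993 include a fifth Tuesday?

4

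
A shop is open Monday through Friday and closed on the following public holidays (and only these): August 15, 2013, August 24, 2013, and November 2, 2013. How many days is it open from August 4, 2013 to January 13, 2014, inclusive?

August 4, 2013 is a Sunday.
The range spans 163 days (inclusive of both endpoints).
163 = 7 × 23 + 2, so there are 23 full weeks plus 2 extra days.
Each full week contributes 5 weekdays (Mon–Fri): 23 × 5 = 115.
The 2 extra days are Sunday, Monday — 1 of them qualifies.
Total: 115 + 1 = 116.
Holidays: August 15, 2013 (Thu); August 24, 2013 (Sat); November 2, 2013 (Sat).
1 of the 3 holidays fall on weekdays; the rest are weekends and were already excluded.
Business days: 116 − 1 = 115.

115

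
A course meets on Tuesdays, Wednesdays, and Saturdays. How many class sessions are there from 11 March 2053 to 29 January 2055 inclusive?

11 March 2053 is a Tuesday.
That's 690 days from start to end, counting both.
690 = 7 × 98 + 4, so there are 98 full weeks plus 4 extra days.
Each full week contributes 3 days from the set (Tue, Wed, Sat): 98 × 3 = 294.
The 4 extra days are Tue, Wed, Thu, Fri — 2 of them qualify.
Total: 294 + 2 = 296.

296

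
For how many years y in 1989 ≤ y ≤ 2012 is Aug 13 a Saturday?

3

Day of week of August 13 in each year:
1989: Sun, 1990: Mon, 1991: Tue, 1992: Thu, 1993: Fri, 1994: Sat ✓, 1995: Sun, 1996: Tue, 1997: Wed, 1998: Thu, 1999: Fri, 2000: Sun, 2001: Mon, 2002: Tue, 2003: Wed, 2004: Fri, 2005: Sat ✓, 2006: Sun, 2007: Mon, 2008: Wed, 2009: Thu, 2010: Fri, 2011: Sat ✓, 2012: Mon
Saturdays: 1994, 2005, 2011.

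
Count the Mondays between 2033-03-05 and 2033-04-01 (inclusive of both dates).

4 Mondays

2033-03-05 is a Saturday.
That's 28 days from start to end, counting both.
28 = 7 × 4, so the span is exactly 4 full weeks.
Each full week contributes one Monday: 4 so far.
Total: 4.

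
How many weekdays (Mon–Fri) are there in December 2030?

2030-12-01 is a Sunday.
The range spans 31 days (inclusive of both endpoints).
31 = 7 × 4 + 3, so there are 4 full weeks plus 3 extra days.
Each full week contributes 5 weekdays (Mon–Fri): 4 × 5 = 20.
The 3 extra days are Sun, Mon, Tue — 2 of them qualify.
Total: 20 + 2 = 22.

22 weekdays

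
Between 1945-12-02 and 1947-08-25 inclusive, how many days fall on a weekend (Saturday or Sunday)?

1945-12-02 is a Sunday.
From 1945-12-02 to 1947-08-25 is 632 days inclusive.
632 = 7 × 90 + 2, so there are 90 full weeks plus 2 extra days.
Each full week contributes 2 weekend days (Sat, Sun): 90 × 2 = 180.
The 2 extra days are Sun, Mon — 1 of them qualifies.
Total: 180 + 1 = 181.

181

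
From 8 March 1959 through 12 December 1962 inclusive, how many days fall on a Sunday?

197

8 March 1959 is a Sunday.
That's 1376 days from start to end, counting both.
1376 = 7 × 196 + 4, so there are 196 full weeks plus 4 extra days.
Each full week contributes one Sunday: 196 so far.
The 4 extra days are Sun, Mon, Tue, Wed — 1 of them qualifies.
Total: 196 + 1 = 197.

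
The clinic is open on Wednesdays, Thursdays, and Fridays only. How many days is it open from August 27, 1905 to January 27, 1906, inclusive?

August 27, 1905 is a Sunday.
The range spans 154 days (inclusive of both endpoints).
154 = 7 × 22, so the span is exactly 22 full weeks.
Each full week contributes 3 days from the set (Wed, Thu, Fri): 22 × 3 = 66.
Total: 66.

66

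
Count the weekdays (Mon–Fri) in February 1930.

20

1 February 1930 is a Saturday.
From 1 February 1930 to 28 February 1930 is 28 days inclusive.
28 = 7 × 4, so the span is exactly 4 full weeks.
Each full week contributes 5 weekdays (Mon–Fri): 4 × 5 = 20.
Total: 20.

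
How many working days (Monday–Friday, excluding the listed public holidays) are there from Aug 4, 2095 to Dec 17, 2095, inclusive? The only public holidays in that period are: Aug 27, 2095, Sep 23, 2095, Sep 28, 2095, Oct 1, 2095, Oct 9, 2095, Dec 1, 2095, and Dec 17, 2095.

Aug 4, 2095 is a Thursday.
From Aug 4, 2095 to Dec 17, 2095 is 136 days inclusive.
136 = 7 × 19 + 3, so there are 19 full weeks plus 3 extra days.
Each full week contributes 5 weekdays (Mon–Fri): 19 × 5 = 95.
The 3 extra days are Thursday, Friday, Saturday — 2 of them qualify.
Total: 95 + 2 = 97.
Holidays: Aug 27, 2095 (Sat); Sep 23, 2095 (Fri); Sep 28, 2095 (Wed); Oct 1, 2095 (Sat); Oct 9, 2095 (Sun); Dec 1, 2095 (Thu); Dec 17, 2095 (Sat).
3 of the 7 holidays fall on weekdays; the rest are weekends and were already excluded.
Business days: 97 − 3 = 94.

94 working days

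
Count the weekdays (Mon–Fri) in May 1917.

1917-05-01 is a Tuesday.
From 1917-05-01 to 1917-05-31 is 31 days inclusive.
31 = 7 × 4 + 3, so there are 4 full weeks plus 3 extra days.
Each full week contributes 5 weekdays (Mon–Fri): 4 × 5 = 20.
The 3 extra days are Tuesday, Wednesday, Thursday — 3 of them qualify.
Total: 20 + 3 = 23.

23 weekdays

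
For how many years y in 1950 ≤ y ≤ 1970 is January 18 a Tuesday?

2

Day of week of January 18 in each year:
1950: Wed, 1951: Thu, 1952: Fri, 1953: Sun, 1954: Mon, 1955: Tue ✓, 1956: Wed, 1957: Fri, 1958: Sat, 1959: Sun, 1960: Mon, 1961: Wed, 1962: Thu, 1963: Fri, 1964: Sat, 1965: Mon, 1966: Tue ✓, 1967: Wed, 1968: Thu, 1969: Sat, 1970: Sun
Tuesdays: 1955, 1966.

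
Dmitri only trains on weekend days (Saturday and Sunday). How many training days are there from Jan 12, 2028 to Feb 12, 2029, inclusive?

114

Jan 12, 2028 is a Wednesday.
That's 398 days from start to end, counting both.
398 = 7 × 56 + 6, so there are 56 full weeks plus 6 extra days.
Each full week contributes 2 weekend days (Sat, Sun): 56 × 2 = 112.
The 6 extra days are Wednesday, Thursday, Friday, Saturday, Sunday, Monday — 2 of them qualify.
Total: 112 + 2 = 114.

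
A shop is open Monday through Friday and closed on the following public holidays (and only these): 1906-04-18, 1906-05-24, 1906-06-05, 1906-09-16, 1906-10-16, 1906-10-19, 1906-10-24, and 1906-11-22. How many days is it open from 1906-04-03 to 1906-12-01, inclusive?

1906-04-03 is a Tuesday.
From 1906-04-03 to 1906-12-01 is 243 days inclusive.
243 = 7 × 34 + 5, so there are 34 full weeks plus 5 extra days.
Each full week contributes 5 weekdays (Mon–Fri): 34 × 5 = 170.
The 5 extra days are Tuesday, Wednesday, Thursday, Friday, Saturday — 4 of them qualify.
Total: 170 + 4 = 174.
Holidays: 1906-04-18 (Wed); 1906-05-24 (Thu); 1906-06-05 (Tue); 1906-09-16 (Sun); 1906-10-16 (Tue); 1906-10-19 (Fri); 1906-10-24 (Wed); 1906-11-22 (Thu).
7 of the 8 holidays fall on weekdays; the rest are weekends and were already excluded.
Business days: 174 − 7 = 167.

167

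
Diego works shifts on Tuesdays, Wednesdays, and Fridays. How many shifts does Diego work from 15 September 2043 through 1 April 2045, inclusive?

243

15 September 2043 is a Tuesday.
That's 565 days from start to end, counting both.
565 = 7 × 80 + 5, so there are 80 full weeks plus 5 extra days.
Each full week contributes 3 days from the set (Tue, Wed, Fri): 80 × 3 = 240.
The 5 extra days are Tue, Wed, Thu, Fri, Sat — 3 of them qualify.
Total: 240 + 3 = 243.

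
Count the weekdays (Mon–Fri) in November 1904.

22

1 November 1904 is a Tuesday.
The range spans 30 days (inclusive of both endpoints).
30 = 7 × 4 + 2, so there are 4 full weeks plus 2 extra days.
Each full week contributes 5 weekdays (Mon–Fri): 4 × 5 = 20.
The 2 extra days are Tuesday, Wednesday — 2 of them qualify.
Total: 20 + 2 = 22.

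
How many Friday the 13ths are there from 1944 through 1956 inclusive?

22

Friday-the-13ths by year:
1944: Oct
1945: Apr, Jul
1946: Sep, Dec
1947: Jun
1948: Feb, Aug
1949: May
1950: Jan, Oct
1951: Apr, Jul
1952: Jun
1953: Feb, Mar, Nov
1954: Aug
1955: May
1956: Jan, Apr, Jul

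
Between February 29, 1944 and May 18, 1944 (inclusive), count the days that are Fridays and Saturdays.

22

February 29, 1944 is a Tuesday.
That's 80 days from start to end, counting both.
80 = 7 × 11 + 3, so there are 11 full weeks plus 3 extra days.
Each full week contributes 2 days from the set (Fri, Sat): 11 × 2 = 22.
The 3 extra days are Tuesday, Wednesday, Thursday — none qualify.
Total: 22 + 0 = 22.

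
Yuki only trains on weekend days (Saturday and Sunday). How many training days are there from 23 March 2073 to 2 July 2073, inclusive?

30

23 March 2073 is a Thursday.
From 23 March 2073 to 2 July 2073 is 102 days inclusive.
102 = 7 × 14 + 4, so there are 14 full weeks plus 4 extra days.
Each full week contributes 2 weekend days (Sat, Sun): 14 × 2 = 28.
The 4 extra days are Thursday, Friday, Saturday, Sunday — 2 of them qualify.
Total: 28 + 2 = 30.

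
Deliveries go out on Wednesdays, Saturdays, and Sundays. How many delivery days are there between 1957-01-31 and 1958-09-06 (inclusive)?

1957-01-31 is a Thursday.
From 1957-01-31 to 1958-09-06 is 584 days inclusive.
584 = 7 × 83 + 3, so there are 83 full weeks plus 3 extra days.
Each full week contributes 3 days from the set (Wed, Sat, Sun): 83 × 3 = 249.
The 3 extra days are Thu, Fri, Sat — 1 of them qualifies.
Total: 249 + 1 = 250.

250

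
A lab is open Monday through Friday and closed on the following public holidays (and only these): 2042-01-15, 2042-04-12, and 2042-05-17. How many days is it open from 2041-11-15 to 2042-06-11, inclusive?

148

2041-11-15 is a Friday.
The range spans 209 days (inclusive of both endpoints).
209 = 7 × 29 + 6, so there are 29 full weeks plus 6 extra days.
Each full week contributes 5 weekdays (Mon–Fri): 29 × 5 = 145.
The 6 extra days are Fri, Sat, Sun, Mon, Tue, Wed — 4 of them qualify.
Total: 145 + 4 = 149.
Holidays: 2042-01-15 (Wed); 2042-04-12 (Sat); 2042-05-17 (Sat).
1 of the 3 holidays fall on weekdays; the rest are weekends and were already excluded.
Business days: 149 − 1 = 148.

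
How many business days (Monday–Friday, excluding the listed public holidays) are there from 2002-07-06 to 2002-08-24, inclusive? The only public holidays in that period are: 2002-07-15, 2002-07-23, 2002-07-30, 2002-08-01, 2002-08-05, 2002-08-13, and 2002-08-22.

28

2002-07-06 is a Saturday.
From 2002-07-06 to 2002-08-24 is 50 days inclusive.
50 = 7 × 7 + 1, so there are 7 full weeks plus 1 extra day.
Each full week contributes 5 weekdays (Mon–Fri): 7 × 5 = 35.
The 1 extra day is Saturday — none qualify.
Total: 35 + 0 = 35.
Holidays: 2002-07-15 (Mon); 2002-07-23 (Tue); 2002-07-30 (Tue); 2002-08-01 (Thu); 2002-08-05 (Mon); 2002-08-13 (Tue); 2002-08-22 (Thu).
All 7 holidays fall on weekdays, so subtract 7.
Business days: 35 − 7 = 28.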